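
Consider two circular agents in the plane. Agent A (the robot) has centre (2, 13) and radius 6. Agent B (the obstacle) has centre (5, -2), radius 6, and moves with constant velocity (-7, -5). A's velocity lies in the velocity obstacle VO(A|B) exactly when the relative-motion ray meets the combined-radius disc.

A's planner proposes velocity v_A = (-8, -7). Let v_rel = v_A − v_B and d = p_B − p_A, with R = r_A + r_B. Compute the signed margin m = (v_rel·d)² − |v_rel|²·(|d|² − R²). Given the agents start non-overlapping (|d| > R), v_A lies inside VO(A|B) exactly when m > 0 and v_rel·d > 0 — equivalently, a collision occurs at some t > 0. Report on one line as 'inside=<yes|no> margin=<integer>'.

d = (3, -15),  |d|² = 234;  R = 6+6 = 12,  c = 234−12² = 90
v_rel = (-1, -2),  |v_rel|² = 5;  v_rel·d = (-1)·(3) + (-2)·(-15) = 27
5·t² − 54·t + 90 = 0  ⇒  m = 27² − 5·90 = 279
m = 279 > 0,  v_rel·d = 27 > 0  ⇒  inside

inside=yes margin=279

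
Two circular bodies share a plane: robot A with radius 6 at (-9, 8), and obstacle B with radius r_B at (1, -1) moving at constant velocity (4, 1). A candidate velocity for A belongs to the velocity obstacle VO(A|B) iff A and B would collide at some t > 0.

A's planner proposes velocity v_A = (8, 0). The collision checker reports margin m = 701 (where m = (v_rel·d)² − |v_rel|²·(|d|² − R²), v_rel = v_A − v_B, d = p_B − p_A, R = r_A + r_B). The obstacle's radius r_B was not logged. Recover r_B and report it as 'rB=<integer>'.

m = 701
d = (10, -9);  v_rel = (4, -1),  |v_rel|² = 17
v_rel×d = (4)·(-9) − (-1)·(10) = -26
since m = R²·17 − (-26)²:  R² = (676 + 701) / 17 = 81
R = √81 = 9  ⇒  r_B = 9 − 6 = 3

rB=3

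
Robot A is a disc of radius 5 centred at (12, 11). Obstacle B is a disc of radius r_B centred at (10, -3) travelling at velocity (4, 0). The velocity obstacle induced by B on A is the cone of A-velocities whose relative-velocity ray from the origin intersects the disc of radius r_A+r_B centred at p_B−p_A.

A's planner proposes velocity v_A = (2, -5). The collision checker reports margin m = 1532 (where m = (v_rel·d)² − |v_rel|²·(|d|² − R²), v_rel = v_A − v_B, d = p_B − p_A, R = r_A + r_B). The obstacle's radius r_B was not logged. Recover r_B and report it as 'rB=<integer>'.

m = 1532
d = (-2, -14);  v_rel = (-2, -5),  |v_rel|² = 29
v_rel×d = (-2)·(-14) − (-5)·(-2) = 18
since m = R²·29 − 18²:  R² = (324 + 1532) / 29 = 64
R = √64 = 8  ⇒  r_B = 8 − 5 = 3

rB=3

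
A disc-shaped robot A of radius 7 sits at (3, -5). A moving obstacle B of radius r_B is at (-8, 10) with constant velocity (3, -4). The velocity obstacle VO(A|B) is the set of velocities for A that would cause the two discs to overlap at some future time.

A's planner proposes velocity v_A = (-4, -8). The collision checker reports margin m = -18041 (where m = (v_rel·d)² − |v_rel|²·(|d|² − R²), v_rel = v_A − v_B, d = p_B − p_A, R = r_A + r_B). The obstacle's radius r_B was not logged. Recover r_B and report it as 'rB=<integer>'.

m = -18041
d = (-11, 15);  v_rel = (-7, -4),  |v_rel|² = 65
v_rel×d = (-7)·(15) − (-4)·(-11) = -149
since m = R²·65 − (-149)²:  R² = (22201 + -18041) / 65 = 64
R = √64 = 8  ⇒  r_B = 8 − 7 = 1

rB=1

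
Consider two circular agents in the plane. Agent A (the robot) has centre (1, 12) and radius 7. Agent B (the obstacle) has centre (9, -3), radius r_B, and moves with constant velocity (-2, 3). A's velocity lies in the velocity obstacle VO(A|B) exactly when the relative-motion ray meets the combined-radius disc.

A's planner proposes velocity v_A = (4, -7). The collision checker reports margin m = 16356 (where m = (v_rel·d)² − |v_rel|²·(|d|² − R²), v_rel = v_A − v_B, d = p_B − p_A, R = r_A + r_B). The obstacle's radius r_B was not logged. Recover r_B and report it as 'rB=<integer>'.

m = 16356
d = (8, -15);  v_rel = (6, -10),  |v_rel|² = 136
v_rel×d = (6)·(-15) − (-10)·(8) = -10
since m = R²·136 − (-10)²:  R² = (100 + 16356) / 136 = 121
R = √121 = 11  ⇒  r_B = 11 − 7 = 4

rB=4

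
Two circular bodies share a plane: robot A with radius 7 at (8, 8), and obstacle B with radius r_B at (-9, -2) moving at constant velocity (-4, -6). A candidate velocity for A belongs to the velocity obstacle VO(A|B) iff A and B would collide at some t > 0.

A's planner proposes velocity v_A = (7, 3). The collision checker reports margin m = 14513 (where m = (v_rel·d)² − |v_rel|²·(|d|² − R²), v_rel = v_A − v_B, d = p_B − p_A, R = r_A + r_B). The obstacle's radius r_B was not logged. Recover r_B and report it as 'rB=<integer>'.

m = 14513
d = (-17, -10);  v_rel = (11, 9),  |v_rel|² = 202
v_rel×d = (11)·(-10) − (9)·(-17) = 43
since m = R²·202 − 43²:  R² = (1849 + 14513) / 202 = 81
R = √81 = 9  ⇒  r_B = 9 − 7 = 2

rB=2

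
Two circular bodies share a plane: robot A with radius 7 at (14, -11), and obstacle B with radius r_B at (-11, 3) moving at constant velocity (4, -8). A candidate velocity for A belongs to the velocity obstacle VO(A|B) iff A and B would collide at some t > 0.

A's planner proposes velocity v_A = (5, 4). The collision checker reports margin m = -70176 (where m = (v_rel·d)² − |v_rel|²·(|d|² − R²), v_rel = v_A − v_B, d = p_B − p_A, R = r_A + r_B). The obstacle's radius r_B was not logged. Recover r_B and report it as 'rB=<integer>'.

m = -70176
d = (-25, 14);  v_rel = (1, 12),  |v_rel|² = 145
v_rel×d = (1)·(14) − (12)·(-25) = 314
since m = R²·145 − 314²:  R² = (98596 + -70176) / 145 = 196
R = √196 = 14  ⇒  r_B = 14 − 7 = 7

rB=7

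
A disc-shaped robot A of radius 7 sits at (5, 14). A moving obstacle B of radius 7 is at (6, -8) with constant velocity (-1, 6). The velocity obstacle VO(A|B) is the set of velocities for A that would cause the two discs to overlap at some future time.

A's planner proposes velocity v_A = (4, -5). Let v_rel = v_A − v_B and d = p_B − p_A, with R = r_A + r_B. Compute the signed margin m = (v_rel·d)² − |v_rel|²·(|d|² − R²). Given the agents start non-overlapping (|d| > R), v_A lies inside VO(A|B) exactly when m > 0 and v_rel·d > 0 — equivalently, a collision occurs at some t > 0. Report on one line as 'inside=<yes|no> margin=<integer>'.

d = (1, -22),  |d|² = 485;  R = 7+7 = 14,  c = 485−14² = 289
v_rel = (5, -11),  |v_rel|² = 146;  v_rel·d = (5)·(1) + (-11)·(-22) = 247
146·t² − 494·t + 289 = 0  ⇒  m = 247² − 146·289 = 18815
m = 18815 > 0,  v_rel·d = 247 > 0  ⇒  inside

inside=yes margin=18815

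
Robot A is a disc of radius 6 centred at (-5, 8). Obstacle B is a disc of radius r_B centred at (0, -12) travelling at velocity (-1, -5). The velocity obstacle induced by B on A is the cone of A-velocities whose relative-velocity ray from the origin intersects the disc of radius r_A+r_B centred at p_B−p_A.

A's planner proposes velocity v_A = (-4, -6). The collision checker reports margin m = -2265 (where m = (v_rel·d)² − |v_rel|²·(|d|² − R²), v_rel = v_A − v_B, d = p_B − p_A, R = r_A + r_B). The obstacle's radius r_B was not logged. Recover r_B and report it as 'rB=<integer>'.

m = -2265
d = (5, -20);  v_rel = (-3, -1),  |v_rel|² = 10
v_rel×d = (-3)·(-20) − (-1)·(5) = 65
since m = R²·10 − 65²:  R² = (4225 + -2265) / 10 = 196
R = √196 = 14  ⇒  r_B = 14 − 6 = 8

rB=8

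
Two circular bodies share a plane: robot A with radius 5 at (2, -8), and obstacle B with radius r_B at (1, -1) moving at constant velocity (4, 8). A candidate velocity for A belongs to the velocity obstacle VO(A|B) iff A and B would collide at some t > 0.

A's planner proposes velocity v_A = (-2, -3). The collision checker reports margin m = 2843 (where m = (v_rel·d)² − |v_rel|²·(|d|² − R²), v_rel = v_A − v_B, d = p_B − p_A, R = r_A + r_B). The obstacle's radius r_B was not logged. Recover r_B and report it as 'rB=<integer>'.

m = 2843
d = (-1, 7);  v_rel = (-6, -11),  |v_rel|² = 157
v_rel×d = (-6)·(7) − (-11)·(-1) = -53
since m = R²·157 − (-53)²:  R² = (2809 + 2843) / 157 = 36
R = √36 = 6  ⇒  r_B = 6 − 5 = 1

rB=1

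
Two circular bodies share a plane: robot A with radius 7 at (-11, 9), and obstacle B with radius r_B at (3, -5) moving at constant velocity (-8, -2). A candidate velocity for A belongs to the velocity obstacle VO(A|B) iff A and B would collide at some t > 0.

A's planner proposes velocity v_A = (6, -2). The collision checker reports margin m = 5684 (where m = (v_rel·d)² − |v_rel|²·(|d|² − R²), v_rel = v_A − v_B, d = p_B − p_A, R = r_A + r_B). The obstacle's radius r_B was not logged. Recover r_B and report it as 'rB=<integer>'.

m = 5684
d = (14, -14);  v_rel = (14, 0),  |v_rel|² = 196
v_rel×d = (14)·(-14) − (0)·(14) = -196
since m = R²·196 − (-196)²:  R² = (38416 + 5684) / 196 = 225
R = √225 = 15  ⇒  r_B = 15 − 7 = 8

rB=8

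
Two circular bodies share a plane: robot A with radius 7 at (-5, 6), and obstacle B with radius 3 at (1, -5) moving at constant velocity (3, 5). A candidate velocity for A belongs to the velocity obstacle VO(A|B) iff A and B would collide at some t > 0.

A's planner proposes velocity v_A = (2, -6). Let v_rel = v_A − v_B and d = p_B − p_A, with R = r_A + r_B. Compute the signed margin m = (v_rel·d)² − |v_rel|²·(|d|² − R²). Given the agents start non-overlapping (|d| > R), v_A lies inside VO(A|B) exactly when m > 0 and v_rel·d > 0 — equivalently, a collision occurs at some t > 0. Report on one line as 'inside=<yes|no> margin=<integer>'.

d = (6, -11),  |d|² = 157;  R = 7+3 = 10,  c = 157−10² = 57
v_rel = (-1, -11),  |v_rel|² = 122;  v_rel·d = (-1)·(6) + (-11)·(-11) = 115
122·t² − 230·t + 57 = 0  ⇒  m = 115² − 122·57 = 6271
m = 6271 > 0,  v_rel·d = 115 > 0  ⇒  inside

inside=yes margin=6271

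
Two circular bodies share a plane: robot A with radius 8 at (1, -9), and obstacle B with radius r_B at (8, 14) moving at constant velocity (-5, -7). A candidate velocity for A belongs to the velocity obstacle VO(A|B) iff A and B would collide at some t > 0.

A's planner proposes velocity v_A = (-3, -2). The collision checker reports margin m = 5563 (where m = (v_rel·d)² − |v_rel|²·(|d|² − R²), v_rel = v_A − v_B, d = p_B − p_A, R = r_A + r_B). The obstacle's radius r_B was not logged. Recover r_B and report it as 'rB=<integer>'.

m = 5563
d = (7, 23);  v_rel = (2, 5),  |v_rel|² = 29
v_rel×d = (2)·(23) − (5)·(7) = 11
since m = R²·29 − 11²:  R² = (121 + 5563) / 29 = 196
R = √196 = 14  ⇒  r_B = 14 − 8 = 6

rB=6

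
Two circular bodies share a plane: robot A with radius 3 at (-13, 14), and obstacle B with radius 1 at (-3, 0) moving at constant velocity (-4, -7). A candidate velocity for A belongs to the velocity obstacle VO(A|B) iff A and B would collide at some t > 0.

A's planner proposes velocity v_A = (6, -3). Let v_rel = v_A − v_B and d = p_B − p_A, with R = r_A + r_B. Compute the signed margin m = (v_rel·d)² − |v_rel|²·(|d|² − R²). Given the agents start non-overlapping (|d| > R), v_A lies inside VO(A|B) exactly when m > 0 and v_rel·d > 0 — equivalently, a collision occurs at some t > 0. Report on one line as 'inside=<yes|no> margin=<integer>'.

d = (10, -14),  |d|² = 296;  R = 3+1 = 4,  c = 296−4² = 280
v_rel = (10, 4),  |v_rel|² = 116;  v_rel·d = (10)·(10) + (4)·(-14) = 44
116·t² − 88·t + 280 = 0  ⇒  m = 44² − 116·280 = -30544
m = -30544 < 0,  v_rel·d = 44 > 0  ⇒  outside

inside=no margin=-30544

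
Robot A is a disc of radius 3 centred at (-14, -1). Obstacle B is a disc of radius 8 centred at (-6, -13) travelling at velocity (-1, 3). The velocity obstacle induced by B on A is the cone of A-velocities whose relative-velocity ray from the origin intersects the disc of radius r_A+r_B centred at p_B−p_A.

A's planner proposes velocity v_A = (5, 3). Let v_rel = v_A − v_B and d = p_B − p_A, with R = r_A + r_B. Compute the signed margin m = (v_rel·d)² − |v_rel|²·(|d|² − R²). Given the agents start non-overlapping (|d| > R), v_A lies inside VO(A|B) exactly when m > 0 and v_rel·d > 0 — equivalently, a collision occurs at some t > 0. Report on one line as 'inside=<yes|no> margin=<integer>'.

d = (8, -12),  |d|² = 208;  R = 3+8 = 11,  c = 208−11² = 87
v_rel = (6, 0),  |v_rel|² = 36;  v_rel·d = (6)·(8) + (0)·(-12) = 48
36·t² − 96·t + 87 = 0  ⇒  m = 48² − 36·87 = -828
m = -828 < 0,  v_rel·d = 48 > 0  ⇒  outside

inside=no margin=-828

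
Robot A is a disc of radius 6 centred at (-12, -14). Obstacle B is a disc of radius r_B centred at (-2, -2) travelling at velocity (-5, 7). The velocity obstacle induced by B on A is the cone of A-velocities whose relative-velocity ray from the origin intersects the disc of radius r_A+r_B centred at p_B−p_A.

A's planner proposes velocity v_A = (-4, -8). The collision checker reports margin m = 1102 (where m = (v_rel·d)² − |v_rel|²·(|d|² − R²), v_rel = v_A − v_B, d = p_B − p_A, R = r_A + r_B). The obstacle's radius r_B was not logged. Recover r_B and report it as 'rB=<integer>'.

m = 1102
d = (10, 12);  v_rel = (1, -15),  |v_rel|² = 226
v_rel×d = (1)·(12) − (-15)·(10) = 162
since m = R²·226 − 162²:  R² = (26244 + 1102) / 226 = 121
R = √121 = 11  ⇒  r_B = 11 − 6 = 5

rB=5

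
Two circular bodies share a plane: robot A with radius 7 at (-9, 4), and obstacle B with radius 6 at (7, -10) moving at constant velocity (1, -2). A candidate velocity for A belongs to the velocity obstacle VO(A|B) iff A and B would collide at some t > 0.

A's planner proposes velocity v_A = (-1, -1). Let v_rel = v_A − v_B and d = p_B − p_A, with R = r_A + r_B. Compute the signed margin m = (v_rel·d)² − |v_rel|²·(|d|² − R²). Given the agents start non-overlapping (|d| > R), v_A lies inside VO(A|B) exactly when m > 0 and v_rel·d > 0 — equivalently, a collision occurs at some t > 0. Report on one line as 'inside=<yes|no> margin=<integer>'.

d = (16, -14),  |d|² = 452;  R = 7+6 = 13,  c = 452−13² = 283
v_rel = (-2, 1),  |v_rel|² = 5;  v_rel·d = (-2)·(16) + (1)·(-14) = -46
5·t² + 92·t + 283 = 0  ⇒  m = (-46)² − 5·283 = 701
m = 701 > 0,  v_rel·d = -46 < 0  ⇒  outside

inside=no margin=701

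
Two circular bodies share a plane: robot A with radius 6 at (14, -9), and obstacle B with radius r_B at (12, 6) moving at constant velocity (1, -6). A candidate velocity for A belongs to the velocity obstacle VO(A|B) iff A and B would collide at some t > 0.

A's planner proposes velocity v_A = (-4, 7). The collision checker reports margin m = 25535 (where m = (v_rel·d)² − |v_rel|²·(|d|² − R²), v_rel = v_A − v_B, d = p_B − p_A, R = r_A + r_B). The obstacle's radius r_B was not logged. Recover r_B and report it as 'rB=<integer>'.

m = 25535
d = (-2, 15);  v_rel = (-5, 13),  |v_rel|² = 194
v_rel×d = (-5)·(15) − (13)·(-2) = -49
since m = R²·194 − (-49)²:  R² = (2401 + 25535) / 194 = 144
R = √144 = 12  ⇒  r_B = 12 − 6 = 6

rB=6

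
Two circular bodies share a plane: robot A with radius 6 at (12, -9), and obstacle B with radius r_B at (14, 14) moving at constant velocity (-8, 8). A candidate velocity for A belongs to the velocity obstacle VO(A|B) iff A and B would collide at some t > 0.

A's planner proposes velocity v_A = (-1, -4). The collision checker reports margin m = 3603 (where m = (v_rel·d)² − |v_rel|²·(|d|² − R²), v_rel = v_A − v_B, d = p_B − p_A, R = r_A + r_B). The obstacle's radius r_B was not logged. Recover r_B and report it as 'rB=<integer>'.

m = 3603
d = (2, 23);  v_rel = (7, -12),  |v_rel|² = 193
v_rel×d = (7)·(23) − (-12)·(2) = 185
since m = R²·193 − 185²:  R² = (34225 + 3603) / 193 = 196
R = √196 = 14  ⇒  r_B = 14 − 6 = 8

rB=8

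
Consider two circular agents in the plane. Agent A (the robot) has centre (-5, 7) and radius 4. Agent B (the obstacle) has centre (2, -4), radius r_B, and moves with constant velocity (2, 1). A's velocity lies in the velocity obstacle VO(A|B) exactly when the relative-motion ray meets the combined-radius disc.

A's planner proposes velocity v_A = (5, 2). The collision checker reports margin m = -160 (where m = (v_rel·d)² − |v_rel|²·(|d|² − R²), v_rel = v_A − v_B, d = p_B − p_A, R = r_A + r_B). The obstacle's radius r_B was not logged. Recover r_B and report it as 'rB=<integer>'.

m = -160
d = (7, -11);  v_rel = (3, 1),  |v_rel|² = 10
v_rel×d = (3)·(-11) − (1)·(7) = -40
since m = R²·10 − (-40)²:  R² = (1600 + -160) / 10 = 144
R = √144 = 12  ⇒  r_B = 12 − 4 = 8

rB=8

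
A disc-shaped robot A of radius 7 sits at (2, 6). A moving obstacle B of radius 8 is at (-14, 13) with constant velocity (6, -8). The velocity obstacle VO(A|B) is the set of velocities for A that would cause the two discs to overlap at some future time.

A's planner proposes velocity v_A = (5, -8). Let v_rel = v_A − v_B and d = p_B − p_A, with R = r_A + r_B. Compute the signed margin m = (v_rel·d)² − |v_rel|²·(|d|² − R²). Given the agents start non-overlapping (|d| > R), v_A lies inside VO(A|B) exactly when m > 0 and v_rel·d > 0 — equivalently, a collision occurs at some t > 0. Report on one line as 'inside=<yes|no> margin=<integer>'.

d = (-16, 7),  |d|² = 305;  R = 7+8 = 15,  c = 305−15² = 80
v_rel = (-1, 0),  |v_rel|² = 1;  v_rel·d = (-1)·(-16) + (0)·(7) = 16
1·t² − 32·t + 80 = 0  ⇒  m = 16² − 1·80 = 176
m = 176 > 0,  v_rel·d = 16 > 0  ⇒  inside

inside=yes margin=176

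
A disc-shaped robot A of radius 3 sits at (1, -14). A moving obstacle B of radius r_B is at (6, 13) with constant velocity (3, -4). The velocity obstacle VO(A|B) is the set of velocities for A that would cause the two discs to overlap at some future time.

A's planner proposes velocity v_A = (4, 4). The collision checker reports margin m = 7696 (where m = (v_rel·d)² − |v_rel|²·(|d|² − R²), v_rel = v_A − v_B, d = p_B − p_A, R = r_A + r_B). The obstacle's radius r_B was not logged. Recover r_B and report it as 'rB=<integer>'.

m = 7696
d = (5, 27);  v_rel = (1, 8),  |v_rel|² = 65
v_rel×d = (1)·(27) − (8)·(5) = -13
since m = R²·65 − (-13)²:  R² = (169 + 7696) / 65 = 121
R = √121 = 11  ⇒  r_B = 11 − 3 = 8

rB=8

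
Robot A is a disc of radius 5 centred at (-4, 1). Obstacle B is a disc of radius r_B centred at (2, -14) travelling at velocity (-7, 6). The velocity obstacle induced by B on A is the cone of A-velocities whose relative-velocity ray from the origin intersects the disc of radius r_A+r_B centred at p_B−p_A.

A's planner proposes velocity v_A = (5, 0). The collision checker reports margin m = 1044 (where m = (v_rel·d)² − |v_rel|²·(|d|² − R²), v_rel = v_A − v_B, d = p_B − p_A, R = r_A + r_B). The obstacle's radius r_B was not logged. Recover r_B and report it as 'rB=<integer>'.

m = 1044
d = (6, -15);  v_rel = (12, -6),  |v_rel|² = 180
v_rel×d = (12)·(-15) − (-6)·(6) = -144
since m = R²·180 − (-144)²:  R² = (20736 + 1044) / 180 = 121
R = √121 = 11  ⇒  r_B = 11 − 5 = 6

rB=6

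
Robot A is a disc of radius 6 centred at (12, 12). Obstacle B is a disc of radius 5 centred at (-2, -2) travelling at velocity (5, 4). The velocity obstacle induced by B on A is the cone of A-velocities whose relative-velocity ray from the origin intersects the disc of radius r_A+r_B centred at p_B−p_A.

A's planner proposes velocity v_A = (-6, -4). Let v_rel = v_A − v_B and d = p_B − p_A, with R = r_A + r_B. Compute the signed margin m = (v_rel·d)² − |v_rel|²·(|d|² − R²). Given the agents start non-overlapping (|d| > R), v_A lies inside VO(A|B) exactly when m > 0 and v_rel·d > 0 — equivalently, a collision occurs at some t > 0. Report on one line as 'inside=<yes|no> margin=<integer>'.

d = (-14, -14),  |d|² = 392;  R = 6+5 = 11,  c = 392−11² = 271
v_rel = (-11, -8),  |v_rel|² = 185;  v_rel·d = (-11)·(-14) + (-8)·(-14) = 266
185·t² − 532·t + 271 = 0  ⇒  m = 266² − 185·271 = 20621
m = 20621 > 0,  v_rel·d = 266 > 0  ⇒  inside

inside=yes margin=20621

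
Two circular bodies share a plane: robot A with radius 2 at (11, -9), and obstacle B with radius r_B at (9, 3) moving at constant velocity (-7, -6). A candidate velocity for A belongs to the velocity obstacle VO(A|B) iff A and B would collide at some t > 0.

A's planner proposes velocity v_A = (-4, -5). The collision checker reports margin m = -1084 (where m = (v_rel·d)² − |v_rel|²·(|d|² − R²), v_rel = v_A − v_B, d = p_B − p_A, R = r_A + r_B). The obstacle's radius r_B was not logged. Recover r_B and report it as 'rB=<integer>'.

m = -1084
d = (-2, 12);  v_rel = (3, 1),  |v_rel|² = 10
v_rel×d = (3)·(12) − (1)·(-2) = 38
since m = R²·10 − 38²:  R² = (1444 + -1084) / 10 = 36
R = √36 = 6  ⇒  r_B = 6 − 2 = 4

rB=4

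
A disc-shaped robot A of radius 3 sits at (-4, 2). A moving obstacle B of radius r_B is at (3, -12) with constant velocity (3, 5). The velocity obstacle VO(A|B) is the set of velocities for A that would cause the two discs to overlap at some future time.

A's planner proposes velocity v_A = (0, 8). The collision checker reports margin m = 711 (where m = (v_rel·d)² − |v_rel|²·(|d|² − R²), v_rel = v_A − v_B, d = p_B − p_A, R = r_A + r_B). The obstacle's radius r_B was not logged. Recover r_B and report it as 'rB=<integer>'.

m = 711
d = (7, -14);  v_rel = (-3, 3),  |v_rel|² = 18
v_rel×d = (-3)·(-14) − (3)·(7) = 21
since m = R²·18 − 21²:  R² = (441 + 711) / 18 = 64
R = √64 = 8  ⇒  r_B = 8 − 3 = 5

rB=5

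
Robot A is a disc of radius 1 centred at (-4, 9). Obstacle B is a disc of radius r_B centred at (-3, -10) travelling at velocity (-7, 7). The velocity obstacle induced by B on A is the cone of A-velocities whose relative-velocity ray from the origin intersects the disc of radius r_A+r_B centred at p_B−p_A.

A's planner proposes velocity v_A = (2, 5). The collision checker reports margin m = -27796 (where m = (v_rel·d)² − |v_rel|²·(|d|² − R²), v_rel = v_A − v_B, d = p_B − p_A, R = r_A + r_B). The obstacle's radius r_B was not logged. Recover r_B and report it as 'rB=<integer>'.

m = -27796
d = (1, -19);  v_rel = (9, -2),  |v_rel|² = 85
v_rel×d = (9)·(-19) − (-2)·(1) = -169
since m = R²·85 − (-169)²:  R² = (28561 + -27796) / 85 = 9
R = √9 = 3  ⇒  r_B = 3 − 1 = 2

rB=2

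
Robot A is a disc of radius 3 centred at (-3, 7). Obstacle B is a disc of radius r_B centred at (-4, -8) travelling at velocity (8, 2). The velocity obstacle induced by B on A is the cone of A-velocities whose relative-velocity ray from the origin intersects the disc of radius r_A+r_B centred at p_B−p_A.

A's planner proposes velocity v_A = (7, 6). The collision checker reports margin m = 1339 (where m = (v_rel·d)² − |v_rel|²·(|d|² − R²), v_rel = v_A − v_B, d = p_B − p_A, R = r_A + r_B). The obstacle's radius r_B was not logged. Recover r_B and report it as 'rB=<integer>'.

m = 1339
d = (-1, -15);  v_rel = (-1, 4),  |v_rel|² = 17
v_rel×d = (-1)·(-15) − (4)·(-1) = 19
since m = R²·17 − 19²:  R² = (361 + 1339) / 17 = 100
R = √100 = 10  ⇒  r_B = 10 − 3 = 7

rB=7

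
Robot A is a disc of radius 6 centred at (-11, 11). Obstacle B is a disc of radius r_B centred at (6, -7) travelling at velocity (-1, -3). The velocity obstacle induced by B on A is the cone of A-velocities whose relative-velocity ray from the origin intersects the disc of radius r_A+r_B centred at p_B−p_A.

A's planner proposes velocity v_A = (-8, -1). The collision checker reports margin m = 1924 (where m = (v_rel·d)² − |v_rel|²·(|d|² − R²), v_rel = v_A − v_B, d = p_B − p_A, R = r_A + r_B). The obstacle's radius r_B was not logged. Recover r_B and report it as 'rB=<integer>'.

m = 1924
d = (17, -18);  v_rel = (-7, 2),  |v_rel|² = 53
v_rel×d = (-7)·(-18) − (2)·(17) = 92
since m = R²·53 − 92²:  R² = (8464 + 1924) / 53 = 196
R = √196 = 14  ⇒  r_B = 14 − 6 = 8

rB=8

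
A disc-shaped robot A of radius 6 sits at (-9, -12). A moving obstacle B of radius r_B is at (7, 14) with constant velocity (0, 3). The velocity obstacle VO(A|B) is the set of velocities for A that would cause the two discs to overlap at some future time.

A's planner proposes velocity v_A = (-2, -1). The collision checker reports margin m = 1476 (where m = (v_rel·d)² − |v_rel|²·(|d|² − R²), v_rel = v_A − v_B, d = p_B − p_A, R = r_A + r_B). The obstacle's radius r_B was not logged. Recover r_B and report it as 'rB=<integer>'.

m = 1476
d = (16, 26);  v_rel = (-2, -4),  |v_rel|² = 20
v_rel×d = (-2)·(26) − (-4)·(16) = 12
since m = R²·20 − 12²:  R² = (144 + 1476) / 20 = 81
R = √81 = 9  ⇒  r_B = 9 − 6 = 3

rB=3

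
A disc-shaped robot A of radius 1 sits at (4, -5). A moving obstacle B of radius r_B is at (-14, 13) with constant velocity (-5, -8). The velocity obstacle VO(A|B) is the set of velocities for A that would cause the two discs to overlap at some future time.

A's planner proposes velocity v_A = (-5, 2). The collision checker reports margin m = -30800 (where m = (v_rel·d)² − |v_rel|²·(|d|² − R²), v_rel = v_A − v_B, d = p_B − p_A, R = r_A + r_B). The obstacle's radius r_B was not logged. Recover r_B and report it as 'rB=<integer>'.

m = -30800
d = (-18, 18);  v_rel = (0, 10),  |v_rel|² = 100
v_rel×d = (0)·(18) − (10)·(-18) = 180
since m = R²·100 − 180²:  R² = (32400 + -30800) / 100 = 16
R = √16 = 4  ⇒  r_B = 4 − 1 = 3

rB=3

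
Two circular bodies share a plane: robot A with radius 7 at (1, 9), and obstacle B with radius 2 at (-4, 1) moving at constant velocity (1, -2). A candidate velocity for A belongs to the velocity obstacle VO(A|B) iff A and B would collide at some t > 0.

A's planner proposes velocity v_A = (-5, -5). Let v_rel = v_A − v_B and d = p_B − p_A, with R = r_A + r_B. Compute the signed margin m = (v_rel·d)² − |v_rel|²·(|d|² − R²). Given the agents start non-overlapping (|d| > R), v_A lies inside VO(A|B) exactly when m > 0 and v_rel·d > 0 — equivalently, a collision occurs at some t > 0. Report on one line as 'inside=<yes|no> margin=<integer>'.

d = (-5, -8),  |d|² = 89;  R = 7+2 = 9,  c = 89−9² = 8
v_rel = (-6, -3),  |v_rel|² = 45;  v_rel·d = (-6)·(-5) + (-3)·(-8) = 54
45·t² − 108·t + 8 = 0  ⇒  m = 54² − 45·8 = 2556
m = 2556 > 0,  v_rel·d = 54 > 0  ⇒  inside

inside=yes margin=2556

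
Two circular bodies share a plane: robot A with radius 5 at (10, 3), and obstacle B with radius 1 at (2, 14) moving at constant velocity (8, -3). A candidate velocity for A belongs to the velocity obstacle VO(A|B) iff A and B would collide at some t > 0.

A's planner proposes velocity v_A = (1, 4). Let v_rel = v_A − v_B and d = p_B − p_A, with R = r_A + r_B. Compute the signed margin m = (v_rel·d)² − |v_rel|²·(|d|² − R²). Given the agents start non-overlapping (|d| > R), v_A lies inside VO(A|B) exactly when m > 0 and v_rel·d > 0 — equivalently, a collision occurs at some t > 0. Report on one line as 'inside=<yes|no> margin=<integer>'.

d = (-8, 11),  |d|² = 185;  R = 5+1 = 6,  c = 185−6² = 149
v_rel = (-7, 7),  |v_rel|² = 98;  v_rel·d = (-7)·(-8) + (7)·(11) = 133
98·t² − 266·t + 149 = 0  ⇒  m = 133² − 98·149 = 3087
m = 3087 > 0,  v_rel·d = 133 > 0  ⇒  inside

inside=yes margin=3087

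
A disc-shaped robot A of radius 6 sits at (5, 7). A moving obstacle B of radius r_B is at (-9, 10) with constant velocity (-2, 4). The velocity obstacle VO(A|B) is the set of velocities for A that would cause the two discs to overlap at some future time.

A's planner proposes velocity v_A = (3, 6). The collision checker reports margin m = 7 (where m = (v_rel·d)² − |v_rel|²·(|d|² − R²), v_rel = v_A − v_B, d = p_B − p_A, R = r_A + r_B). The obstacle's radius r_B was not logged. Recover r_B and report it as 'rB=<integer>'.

m = 7
d = (-14, 3);  v_rel = (5, 2),  |v_rel|² = 29
v_rel×d = (5)·(3) − (2)·(-14) = 43
since m = R²·29 − 43²:  R² = (1849 + 7) / 29 = 64
R = √64 = 8  ⇒  r_B = 8 − 6 = 2

rB=2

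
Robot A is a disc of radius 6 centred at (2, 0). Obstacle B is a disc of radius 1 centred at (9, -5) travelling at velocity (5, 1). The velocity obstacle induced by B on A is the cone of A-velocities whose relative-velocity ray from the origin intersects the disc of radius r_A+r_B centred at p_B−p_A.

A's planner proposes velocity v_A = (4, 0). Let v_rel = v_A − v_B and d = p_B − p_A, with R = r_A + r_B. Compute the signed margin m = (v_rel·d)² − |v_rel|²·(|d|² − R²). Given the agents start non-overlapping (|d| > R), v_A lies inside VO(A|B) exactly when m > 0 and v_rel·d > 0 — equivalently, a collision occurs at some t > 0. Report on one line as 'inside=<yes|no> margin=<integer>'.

d = (7, -5),  |d|² = 74;  R = 6+1 = 7,  c = 74−7² = 25
v_rel = (-1, -1),  |v_rel|² = 2;  v_rel·d = (-1)·(7) + (-1)·(-5) = -2
2·t² + 4·t + 25 = 0  ⇒  m = (-2)² − 2·25 = -46
m = -46 < 0,  v_rel·d = -2 < 0  ⇒  outside

inside=no margin=-46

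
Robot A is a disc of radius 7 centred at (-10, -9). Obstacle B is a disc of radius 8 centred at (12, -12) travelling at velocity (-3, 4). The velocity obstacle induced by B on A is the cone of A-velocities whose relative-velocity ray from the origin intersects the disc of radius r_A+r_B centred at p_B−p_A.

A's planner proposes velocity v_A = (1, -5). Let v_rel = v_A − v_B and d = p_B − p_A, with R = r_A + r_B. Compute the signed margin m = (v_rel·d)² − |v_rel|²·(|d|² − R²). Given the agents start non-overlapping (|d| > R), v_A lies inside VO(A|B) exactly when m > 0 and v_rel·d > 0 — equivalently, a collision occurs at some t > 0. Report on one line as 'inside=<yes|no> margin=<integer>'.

d = (22, -3),  |d|² = 493;  R = 7+8 = 15,  c = 493−15² = 268
v_rel = (4, -9),  |v_rel|² = 97;  v_rel·d = (4)·(22) + (-9)·(-3) = 115
97·t² − 230·t + 268 = 0  ⇒  m = 115² − 97·268 = -12771
m = -12771 < 0,  v_rel·d = 115 > 0  ⇒  outside

inside=no margin=-12771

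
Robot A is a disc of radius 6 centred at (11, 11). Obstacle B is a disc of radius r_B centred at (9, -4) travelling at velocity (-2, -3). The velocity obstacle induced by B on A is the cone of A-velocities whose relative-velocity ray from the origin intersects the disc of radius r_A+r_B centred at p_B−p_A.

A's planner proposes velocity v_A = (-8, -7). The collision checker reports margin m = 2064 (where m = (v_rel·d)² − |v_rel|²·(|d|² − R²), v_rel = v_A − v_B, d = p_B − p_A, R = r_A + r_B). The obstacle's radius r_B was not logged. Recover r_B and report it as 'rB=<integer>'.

m = 2064
d = (-2, -15);  v_rel = (-6, -4),  |v_rel|² = 52
v_rel×d = (-6)·(-15) − (-4)·(-2) = 82
since m = R²·52 − 82²:  R² = (6724 + 2064) / 52 = 169
R = √169 = 13  ⇒  r_B = 13 − 6 = 7

rB=7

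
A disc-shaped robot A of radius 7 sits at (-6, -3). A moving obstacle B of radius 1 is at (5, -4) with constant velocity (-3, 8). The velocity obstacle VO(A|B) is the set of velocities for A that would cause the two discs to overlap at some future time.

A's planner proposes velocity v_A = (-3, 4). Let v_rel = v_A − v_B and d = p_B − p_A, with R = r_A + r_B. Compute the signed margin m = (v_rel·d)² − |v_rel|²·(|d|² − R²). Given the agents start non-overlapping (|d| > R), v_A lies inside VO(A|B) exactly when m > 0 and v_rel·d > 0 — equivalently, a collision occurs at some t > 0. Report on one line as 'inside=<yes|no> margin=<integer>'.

d = (11, -1),  |d|² = 122;  R = 7+1 = 8,  c = 122−8² = 58
v_rel = (0, -4),  |v_rel|² = 16;  v_rel·d = (0)·(11) + (-4)·(-1) = 4
16·t² − 8·t + 58 = 0  ⇒  m = 4² − 16·58 = -912
m = -912 < 0,  v_rel·d = 4 > 0  ⇒  outside

inside=no margin=-912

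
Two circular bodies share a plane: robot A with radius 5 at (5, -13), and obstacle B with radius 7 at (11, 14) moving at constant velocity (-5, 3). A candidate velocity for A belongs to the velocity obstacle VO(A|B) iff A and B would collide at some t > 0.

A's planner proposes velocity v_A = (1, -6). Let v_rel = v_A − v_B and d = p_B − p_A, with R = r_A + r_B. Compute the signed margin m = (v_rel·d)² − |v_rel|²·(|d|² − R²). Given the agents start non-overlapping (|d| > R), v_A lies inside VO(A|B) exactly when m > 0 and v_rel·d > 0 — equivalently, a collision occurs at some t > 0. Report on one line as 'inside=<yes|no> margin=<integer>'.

d = (6, 27),  |d|² = 765;  R = 5+7 = 12,  c = 765−12² = 621
v_rel = (6, -9),  |v_rel|² = 117;  v_rel·d = (6)·(6) + (-9)·(27) = -207
117·t² + 414·t + 621 = 0  ⇒  m = (-207)² − 117·621 = -29808
m = -29808 < 0,  v_rel·d = -207 < 0  ⇒  outside

inside=no margin=-29808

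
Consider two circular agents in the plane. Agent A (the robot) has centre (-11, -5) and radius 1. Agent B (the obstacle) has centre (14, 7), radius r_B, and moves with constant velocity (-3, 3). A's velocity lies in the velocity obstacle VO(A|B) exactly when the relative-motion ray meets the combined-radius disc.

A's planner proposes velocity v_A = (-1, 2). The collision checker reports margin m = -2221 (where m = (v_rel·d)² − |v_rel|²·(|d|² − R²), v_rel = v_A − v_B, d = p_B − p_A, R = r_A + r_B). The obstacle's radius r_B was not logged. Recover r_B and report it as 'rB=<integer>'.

m = -2221
d = (25, 12);  v_rel = (2, -1),  |v_rel|² = 5
v_rel×d = (2)·(12) − (-1)·(25) = 49
since m = R²·5 − 49²:  R² = (2401 + -2221) / 5 = 36
R = √36 = 6  ⇒  r_B = 6 − 1 = 5

rB=5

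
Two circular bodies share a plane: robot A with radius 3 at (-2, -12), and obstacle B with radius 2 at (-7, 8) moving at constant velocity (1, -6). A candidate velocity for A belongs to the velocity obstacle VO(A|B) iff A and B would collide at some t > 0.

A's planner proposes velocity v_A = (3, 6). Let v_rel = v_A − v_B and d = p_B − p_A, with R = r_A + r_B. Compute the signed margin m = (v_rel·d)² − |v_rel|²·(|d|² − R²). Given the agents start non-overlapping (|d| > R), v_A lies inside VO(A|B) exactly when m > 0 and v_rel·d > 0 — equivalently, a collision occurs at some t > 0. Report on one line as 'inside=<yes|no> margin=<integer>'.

d = (-5, 20),  |d|² = 425;  R = 3+2 = 5,  c = 425−5² = 400
v_rel = (2, 12),  |v_rel|² = 148;  v_rel·d = (2)·(-5) + (12)·(20) = 230
148·t² − 460·t + 400 = 0  ⇒  m = 230² − 148·400 = -6300
m = -6300 < 0,  v_rel·d = 230 > 0  ⇒  outside

inside=no margin=-6300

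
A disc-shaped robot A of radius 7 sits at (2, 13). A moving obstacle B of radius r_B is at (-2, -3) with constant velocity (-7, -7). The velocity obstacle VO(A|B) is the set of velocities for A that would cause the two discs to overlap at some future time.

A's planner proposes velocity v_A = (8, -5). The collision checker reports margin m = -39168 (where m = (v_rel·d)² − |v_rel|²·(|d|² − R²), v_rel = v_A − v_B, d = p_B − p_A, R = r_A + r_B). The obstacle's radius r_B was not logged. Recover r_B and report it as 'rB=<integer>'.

m = -39168
d = (-4, -16);  v_rel = (15, 2),  |v_rel|² = 229
v_rel×d = (15)·(-16) − (2)·(-4) = -232
since m = R²·229 − (-232)²:  R² = (53824 + -39168) / 229 = 64
R = √64 = 8  ⇒  r_B = 8 − 7 = 1

rB=1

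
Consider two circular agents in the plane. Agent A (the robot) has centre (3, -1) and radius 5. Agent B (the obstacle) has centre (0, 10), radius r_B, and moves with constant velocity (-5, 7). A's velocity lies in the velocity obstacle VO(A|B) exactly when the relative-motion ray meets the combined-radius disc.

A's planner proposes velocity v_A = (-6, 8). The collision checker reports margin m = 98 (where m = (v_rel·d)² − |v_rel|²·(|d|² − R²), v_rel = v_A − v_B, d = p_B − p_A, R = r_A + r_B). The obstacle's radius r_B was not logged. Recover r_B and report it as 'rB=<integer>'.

m = 98
d = (-3, 11);  v_rel = (-1, 1),  |v_rel|² = 2
v_rel×d = (-1)·(11) − (1)·(-3) = -8
since m = R²·2 − (-8)²:  R² = (64 + 98) / 2 = 81
R = √81 = 9  ⇒  r_B = 9 − 5 = 4

rB=4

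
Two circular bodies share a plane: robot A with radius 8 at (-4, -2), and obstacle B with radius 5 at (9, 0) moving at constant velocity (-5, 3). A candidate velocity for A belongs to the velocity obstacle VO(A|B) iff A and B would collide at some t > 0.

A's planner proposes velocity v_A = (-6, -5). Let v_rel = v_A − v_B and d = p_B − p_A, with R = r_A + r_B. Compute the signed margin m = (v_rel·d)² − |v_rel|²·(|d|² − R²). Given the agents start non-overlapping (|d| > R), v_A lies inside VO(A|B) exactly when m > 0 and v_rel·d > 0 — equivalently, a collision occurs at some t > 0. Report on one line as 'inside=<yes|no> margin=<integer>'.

d = (13, 2),  |d|² = 173;  R = 8+5 = 13,  c = 173−13² = 4
v_rel = (-1, -8),  |v_rel|² = 65;  v_rel·d = (-1)·(13) + (-8)·(2) = -29
65·t² + 58·t + 4 = 0  ⇒  m = (-29)² − 65·4 = 581
m = 581 > 0,  v_rel·d = -29 < 0  ⇒  outside

inside=no margin=581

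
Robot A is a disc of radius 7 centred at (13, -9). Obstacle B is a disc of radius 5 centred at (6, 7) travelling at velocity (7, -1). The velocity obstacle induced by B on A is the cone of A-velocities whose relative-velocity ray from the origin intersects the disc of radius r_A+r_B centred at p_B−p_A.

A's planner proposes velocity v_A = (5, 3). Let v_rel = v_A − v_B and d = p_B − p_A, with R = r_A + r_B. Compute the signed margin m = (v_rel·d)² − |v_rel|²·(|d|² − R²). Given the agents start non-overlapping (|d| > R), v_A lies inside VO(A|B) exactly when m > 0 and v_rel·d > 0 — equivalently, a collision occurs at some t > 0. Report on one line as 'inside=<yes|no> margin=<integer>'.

d = (-7, 16),  |d|² = 305;  R = 7+5 = 12,  c = 305−12² = 161
v_rel = (-2, 4),  |v_rel|² = 20;  v_rel·d = (-2)·(-7) + (4)·(16) = 78
20·t² − 156·t + 161 = 0  ⇒  m = 78² − 20·161 = 2864
m = 2864 > 0,  v_rel·d = 78 > 0  ⇒  inside

inside=yes margin=2864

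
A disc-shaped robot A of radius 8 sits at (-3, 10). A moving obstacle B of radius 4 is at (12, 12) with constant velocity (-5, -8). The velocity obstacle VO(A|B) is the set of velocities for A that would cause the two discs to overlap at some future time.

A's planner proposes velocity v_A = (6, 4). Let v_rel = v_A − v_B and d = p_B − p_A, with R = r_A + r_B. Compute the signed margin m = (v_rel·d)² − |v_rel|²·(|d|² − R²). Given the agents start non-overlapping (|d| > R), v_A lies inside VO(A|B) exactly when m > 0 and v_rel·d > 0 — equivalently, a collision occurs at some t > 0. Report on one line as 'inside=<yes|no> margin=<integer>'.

d = (15, 2),  |d|² = 229;  R = 8+4 = 12,  c = 229−12² = 85
v_rel = (11, 12),  |v_rel|² = 265;  v_rel·d = (11)·(15) + (12)·(2) = 189
265·t² − 378·t + 85 = 0  ⇒  m = 189² − 265·85 = 13196
m = 13196 > 0,  v_rel·d = 189 > 0  ⇒  inside

inside=yes margin=13196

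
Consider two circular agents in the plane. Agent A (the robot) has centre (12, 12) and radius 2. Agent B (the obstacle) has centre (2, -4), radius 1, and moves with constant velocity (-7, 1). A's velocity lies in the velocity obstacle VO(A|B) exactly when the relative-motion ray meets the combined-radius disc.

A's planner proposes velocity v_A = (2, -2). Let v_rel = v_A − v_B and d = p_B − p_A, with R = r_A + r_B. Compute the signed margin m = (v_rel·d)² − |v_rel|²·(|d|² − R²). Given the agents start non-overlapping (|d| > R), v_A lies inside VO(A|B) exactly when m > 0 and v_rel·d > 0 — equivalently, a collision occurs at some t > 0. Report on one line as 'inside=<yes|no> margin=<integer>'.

d = (-10, -16),  |d|² = 356;  R = 2+1 = 3,  c = 356−3² = 347
v_rel = (9, -3),  |v_rel|² = 90;  v_rel·d = (9)·(-10) + (-3)·(-16) = -42
90·t² + 84·t + 347 = 0  ⇒  m = (-42)² − 90·347 = -29466
m = -29466 < 0,  v_rel·d = -42 < 0  ⇒  outside

inside=no margin=-29466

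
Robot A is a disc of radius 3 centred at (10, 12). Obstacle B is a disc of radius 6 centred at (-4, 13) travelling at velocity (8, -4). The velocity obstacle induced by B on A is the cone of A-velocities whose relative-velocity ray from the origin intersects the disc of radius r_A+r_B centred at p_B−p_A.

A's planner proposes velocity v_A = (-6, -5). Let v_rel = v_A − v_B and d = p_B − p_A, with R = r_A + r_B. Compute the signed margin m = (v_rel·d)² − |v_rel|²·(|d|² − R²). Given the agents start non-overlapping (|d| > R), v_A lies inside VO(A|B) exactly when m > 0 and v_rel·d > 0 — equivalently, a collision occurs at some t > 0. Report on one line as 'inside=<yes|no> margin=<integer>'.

d = (-14, 1),  |d|² = 197;  R = 3+6 = 9,  c = 197−9² = 116
v_rel = (-14, -1),  |v_rel|² = 197;  v_rel·d = (-14)·(-14) + (-1)·(1) = 195
197·t² − 390·t + 116 = 0  ⇒  m = 195² − 197·116 = 15173
m = 15173 > 0,  v_rel·d = 195 > 0  ⇒  inside

inside=yes margin=15173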